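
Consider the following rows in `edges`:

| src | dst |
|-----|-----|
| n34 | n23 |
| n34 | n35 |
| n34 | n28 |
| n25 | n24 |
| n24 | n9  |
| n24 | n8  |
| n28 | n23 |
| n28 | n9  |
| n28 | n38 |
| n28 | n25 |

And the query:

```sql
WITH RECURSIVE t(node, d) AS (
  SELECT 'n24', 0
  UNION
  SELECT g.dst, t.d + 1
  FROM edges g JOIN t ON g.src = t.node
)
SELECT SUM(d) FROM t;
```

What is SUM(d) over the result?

2

Base: (n24, d=0).
Iteration 1: edges from {n24} -> (n8, d=1), (n9, d=1).
Iteration 2: no outgoing edges from {n8,n9}; recursion stops.
SUM(d) = 0 + 1 + 1 = 2.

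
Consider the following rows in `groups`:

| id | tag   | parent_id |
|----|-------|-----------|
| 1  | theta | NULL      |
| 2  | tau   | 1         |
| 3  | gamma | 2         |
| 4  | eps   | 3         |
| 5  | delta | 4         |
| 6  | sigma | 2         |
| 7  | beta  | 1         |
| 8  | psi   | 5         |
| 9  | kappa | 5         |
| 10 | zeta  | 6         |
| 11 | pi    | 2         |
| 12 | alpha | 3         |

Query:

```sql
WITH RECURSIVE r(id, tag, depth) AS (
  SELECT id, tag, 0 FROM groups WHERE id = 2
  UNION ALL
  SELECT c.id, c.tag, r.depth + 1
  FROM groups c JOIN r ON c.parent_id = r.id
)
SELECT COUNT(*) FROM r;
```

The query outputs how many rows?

10

Base: id=2 (tau) at depth 0.
Iteration 1: rows with parent_id in {2} -> gamma (id 3, depth 1), sigma (id 6, depth 1), pi (id 11, depth 1).
Iteration 2: rows with parent_id in {3,6,11} -> eps (id 4, depth 2), zeta (id 10, depth 2), alpha (id 12, depth 2).
Iteration 3: rows with parent_id in {4,10,12} -> delta (id 5, depth 3).
Iteration 4: rows with parent_id in {5} -> psi (id 8, depth 4), kappa (id 9, depth 4).
Iteration 5: no rows with parent_id in {8,9}; recursion stops.
Total rows emitted: 10.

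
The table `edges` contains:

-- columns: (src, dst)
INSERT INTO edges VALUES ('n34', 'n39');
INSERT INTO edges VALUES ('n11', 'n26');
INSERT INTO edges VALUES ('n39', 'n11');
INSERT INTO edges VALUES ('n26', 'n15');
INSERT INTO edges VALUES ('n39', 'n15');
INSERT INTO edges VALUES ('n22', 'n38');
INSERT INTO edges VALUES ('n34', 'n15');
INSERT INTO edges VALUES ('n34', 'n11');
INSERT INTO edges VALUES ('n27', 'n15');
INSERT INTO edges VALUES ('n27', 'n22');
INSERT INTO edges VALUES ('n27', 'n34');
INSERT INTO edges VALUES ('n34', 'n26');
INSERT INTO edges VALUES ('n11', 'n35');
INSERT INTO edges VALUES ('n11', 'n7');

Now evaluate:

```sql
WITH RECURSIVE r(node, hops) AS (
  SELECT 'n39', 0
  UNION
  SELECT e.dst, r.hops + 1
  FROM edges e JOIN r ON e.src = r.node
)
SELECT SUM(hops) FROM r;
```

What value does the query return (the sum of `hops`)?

Base: (n39, hops=0).
Iteration 1: edges from {n39} -> (n11, hops=1), (n15, hops=1).
Iteration 2: edges from {n11,n15} -> (n26, hops=2), (n35, hops=2), (n7, hops=2).
Iteration 3: edges from {n26,n35,n7} -> (n15, hops=3).
Iteration 4: no outgoing edges from {n15}; recursion stops.
SUM(hops) = 0 + 1 + 1 + 2 + 2 + 2 + 3 = 11.

11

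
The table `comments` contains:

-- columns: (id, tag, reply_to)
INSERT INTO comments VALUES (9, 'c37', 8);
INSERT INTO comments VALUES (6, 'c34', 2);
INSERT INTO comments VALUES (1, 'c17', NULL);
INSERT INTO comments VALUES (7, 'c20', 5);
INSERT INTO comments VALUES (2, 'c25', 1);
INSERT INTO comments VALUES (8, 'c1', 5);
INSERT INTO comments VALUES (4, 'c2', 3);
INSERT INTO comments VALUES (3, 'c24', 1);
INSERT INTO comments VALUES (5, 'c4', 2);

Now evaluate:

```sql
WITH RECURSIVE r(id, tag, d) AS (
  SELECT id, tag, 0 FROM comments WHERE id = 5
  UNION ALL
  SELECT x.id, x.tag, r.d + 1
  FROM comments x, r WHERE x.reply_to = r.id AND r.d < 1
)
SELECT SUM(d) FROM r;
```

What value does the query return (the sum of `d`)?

Base: id=5 (c4) at d 0.
Iteration 1: rows with reply_to in {5} -> c20 (id 7, d 1), c1 (id 8, d 1).
Iteration 2: d < 1 fails for all current rows; recursion stops.
SUM(d) = 0 + 1 + 1 = 2.

2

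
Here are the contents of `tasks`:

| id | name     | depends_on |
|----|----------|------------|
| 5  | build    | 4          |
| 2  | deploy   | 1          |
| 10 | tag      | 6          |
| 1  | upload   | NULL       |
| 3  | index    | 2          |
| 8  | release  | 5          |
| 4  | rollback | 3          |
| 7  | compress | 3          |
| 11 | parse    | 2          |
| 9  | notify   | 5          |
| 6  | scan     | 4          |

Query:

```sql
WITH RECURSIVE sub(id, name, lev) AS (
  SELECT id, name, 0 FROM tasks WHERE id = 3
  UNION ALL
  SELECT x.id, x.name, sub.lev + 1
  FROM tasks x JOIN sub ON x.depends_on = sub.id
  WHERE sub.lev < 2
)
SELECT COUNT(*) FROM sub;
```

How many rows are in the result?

5

Base: id=3 (index) at lev 0.
Iteration 1: rows with depends_on in {3} -> rollback (id 4, lev 1), compress (id 7, lev 1).
Iteration 2: rows with depends_on in {4,7} -> build (id 5, lev 2), scan (id 6, lev 2).
Iteration 3: lev < 2 fails for all current rows; recursion stops.
Total rows emitted: 5.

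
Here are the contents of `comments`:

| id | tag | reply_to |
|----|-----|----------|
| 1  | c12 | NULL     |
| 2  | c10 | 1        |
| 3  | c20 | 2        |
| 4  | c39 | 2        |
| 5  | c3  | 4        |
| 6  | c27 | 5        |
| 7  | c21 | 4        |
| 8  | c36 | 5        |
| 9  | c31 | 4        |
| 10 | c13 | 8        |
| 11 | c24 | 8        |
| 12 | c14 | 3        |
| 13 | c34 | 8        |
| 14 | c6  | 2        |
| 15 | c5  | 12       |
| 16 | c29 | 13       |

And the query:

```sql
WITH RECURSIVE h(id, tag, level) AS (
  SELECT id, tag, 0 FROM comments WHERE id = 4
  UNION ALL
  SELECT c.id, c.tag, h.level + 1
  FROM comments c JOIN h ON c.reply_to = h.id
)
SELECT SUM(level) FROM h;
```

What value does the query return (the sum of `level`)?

Base: id=4 (c39) at level 0.
Iteration 1: rows with reply_to in {4} -> c3 (id 5, level 1), c21 (id 7, level 1), c31 (id 9, level 1).
Iteration 2: rows with reply_to in {5,7,9} -> c27 (id 6, level 2), c36 (id 8, level 2).
Iteration 3: rows with reply_to in {6,8} -> c13 (id 10, level 3), c24 (id 11, level 3), c34 (id 13, level 3).
Iteration 4: rows with reply_to in {10,11,13} -> c29 (id 16, level 4).
Iteration 5: no rows with reply_to in {16}; recursion stops.
SUM(level) = 0 + 1 + 1 + 1 + 2 + 2 + 3 + 3 + 3 + 4 = 20.

20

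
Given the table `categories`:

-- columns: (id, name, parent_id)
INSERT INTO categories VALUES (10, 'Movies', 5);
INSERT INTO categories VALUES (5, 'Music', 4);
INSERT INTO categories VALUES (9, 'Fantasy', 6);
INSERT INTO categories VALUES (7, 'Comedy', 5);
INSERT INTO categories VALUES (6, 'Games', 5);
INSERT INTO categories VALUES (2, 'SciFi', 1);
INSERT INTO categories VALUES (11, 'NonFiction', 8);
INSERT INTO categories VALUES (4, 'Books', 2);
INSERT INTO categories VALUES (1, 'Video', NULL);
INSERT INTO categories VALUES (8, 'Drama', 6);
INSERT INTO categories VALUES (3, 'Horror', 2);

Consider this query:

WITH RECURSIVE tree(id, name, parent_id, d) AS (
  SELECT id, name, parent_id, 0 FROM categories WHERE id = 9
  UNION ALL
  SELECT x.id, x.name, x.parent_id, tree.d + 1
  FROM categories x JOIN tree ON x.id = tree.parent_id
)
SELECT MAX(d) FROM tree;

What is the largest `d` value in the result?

Base: id=9 (Fantasy), parent_id=6, d 0.
Iteration 1: join on id=6 -> Games (id 6, parent_id=5, d 1).
Iteration 2: join on id=5 -> Music (id 5, parent_id=4, d 2).
Iteration 3: join on id=4 -> Books (id 4, parent_id=2, d 3).
Iteration 4: join on id=2 -> SciFi (id 2, parent_id=1, d 4).
Iteration 5: join on id=1 -> Video (id 1, parent_id=NULL, d 5).
Iteration 6: parent_id is NULL; no match; recursion stops.
d values: 0, 1, 2, 3, 4, 5; the maximum is 5.

5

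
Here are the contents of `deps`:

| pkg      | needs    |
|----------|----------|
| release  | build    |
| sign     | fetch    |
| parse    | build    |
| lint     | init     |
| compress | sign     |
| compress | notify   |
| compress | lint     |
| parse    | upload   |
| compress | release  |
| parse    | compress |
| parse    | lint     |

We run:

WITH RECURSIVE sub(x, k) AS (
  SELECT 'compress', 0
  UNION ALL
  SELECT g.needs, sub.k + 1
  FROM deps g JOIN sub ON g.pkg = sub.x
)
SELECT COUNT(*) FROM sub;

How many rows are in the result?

Base: (compress, k=0).
Iteration 1: edges from {compress} -> (lint, k=1), (notify, k=1), (release, k=1), (sign, k=1).
Iteration 2: edges from {lint,notify,release,sign} -> (build, k=2), (fetch, k=2), (init, k=2).
Iteration 3: no outgoing edges from {build,fetch,init}; recursion stops.
Total rows emitted: 8.

8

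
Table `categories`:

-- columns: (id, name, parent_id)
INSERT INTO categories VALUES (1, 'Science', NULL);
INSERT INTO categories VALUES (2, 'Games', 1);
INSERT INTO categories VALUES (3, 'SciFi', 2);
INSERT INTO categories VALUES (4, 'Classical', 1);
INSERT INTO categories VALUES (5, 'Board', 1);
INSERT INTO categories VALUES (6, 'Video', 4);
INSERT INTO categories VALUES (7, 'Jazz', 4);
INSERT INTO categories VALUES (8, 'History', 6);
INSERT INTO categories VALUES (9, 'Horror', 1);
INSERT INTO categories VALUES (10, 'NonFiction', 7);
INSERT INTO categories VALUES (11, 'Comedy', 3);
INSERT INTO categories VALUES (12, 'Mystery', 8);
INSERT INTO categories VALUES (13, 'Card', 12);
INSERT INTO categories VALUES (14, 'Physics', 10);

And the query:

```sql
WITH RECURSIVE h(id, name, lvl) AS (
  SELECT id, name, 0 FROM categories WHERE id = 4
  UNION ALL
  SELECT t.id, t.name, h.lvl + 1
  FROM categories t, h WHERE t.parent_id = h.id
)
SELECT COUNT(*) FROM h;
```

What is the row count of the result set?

8

Base: id=4 (Classical) at lvl 0.
Iteration 1: rows with parent_id in {4} -> Video (id 6, lvl 1), Jazz (id 7, lvl 1).
Iteration 2: rows with parent_id in {6,7} -> History (id 8, lvl 2), NonFiction (id 10, lvl 2).
Iteration 3: rows with parent_id in {8,10} -> Mystery (id 12, lvl 3), Physics (id 14, lvl 3).
Iteration 4: rows with parent_id in {12,14} -> Card (id 13, lvl 4).
Iteration 5: no rows with parent_id in {13}; recursion stops.
Total rows emitted: 8.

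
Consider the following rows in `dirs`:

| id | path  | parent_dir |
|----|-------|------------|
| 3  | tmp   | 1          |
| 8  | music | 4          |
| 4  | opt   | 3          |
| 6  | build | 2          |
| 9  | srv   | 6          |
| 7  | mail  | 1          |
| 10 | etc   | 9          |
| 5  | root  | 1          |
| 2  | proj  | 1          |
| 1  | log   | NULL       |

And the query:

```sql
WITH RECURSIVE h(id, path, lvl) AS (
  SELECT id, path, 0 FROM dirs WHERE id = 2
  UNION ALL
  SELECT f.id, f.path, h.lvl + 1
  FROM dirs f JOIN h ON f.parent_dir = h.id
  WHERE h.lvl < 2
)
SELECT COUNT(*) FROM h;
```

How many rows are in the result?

3

Base: id=2 (proj) at lvl 0.
Iteration 1: rows with parent_dir in {2} -> build (id 6, lvl 1).
Iteration 2: rows with parent_dir in {6} -> srv (id 9, lvl 2).
Iteration 3: lvl < 2 fails for all current rows; recursion stops.
Total rows emitted: 3.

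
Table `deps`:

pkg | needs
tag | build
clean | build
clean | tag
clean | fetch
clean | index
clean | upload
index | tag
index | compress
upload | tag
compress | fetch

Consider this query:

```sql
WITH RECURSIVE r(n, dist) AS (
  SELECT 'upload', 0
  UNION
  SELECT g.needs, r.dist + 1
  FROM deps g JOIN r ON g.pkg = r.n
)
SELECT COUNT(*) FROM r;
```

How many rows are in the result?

Base: (upload, dist=0).
Iteration 1: edges from {upload} -> (tag, dist=1).
Iteration 2: edges from {tag} -> (build, dist=2).
Iteration 3: no outgoing edges from {build}; recursion stops.
Total rows emitted: 3.

3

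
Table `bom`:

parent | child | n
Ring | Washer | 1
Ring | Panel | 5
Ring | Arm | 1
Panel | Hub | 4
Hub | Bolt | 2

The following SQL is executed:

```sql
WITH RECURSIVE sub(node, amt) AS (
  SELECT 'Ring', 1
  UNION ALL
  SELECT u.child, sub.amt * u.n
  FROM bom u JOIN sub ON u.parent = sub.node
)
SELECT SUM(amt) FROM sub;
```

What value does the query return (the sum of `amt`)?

Base: (Ring, amt=1).
Iteration 1: components of {Ring} -> Arm = 1*1 = 1, Panel = 1*5 = 5, Washer = 1*1 = 1.
Iteration 2: components of {Arm,Panel,Washer} -> Hub = 5*4 = 20.
Iteration 3: components of {Hub} -> Bolt = 20*2 = 40.
Iteration 4: no further components; recursion stops.
SUM(amt) = 1 + 1 + 5 + 1 + 20 + 40 = 68.

68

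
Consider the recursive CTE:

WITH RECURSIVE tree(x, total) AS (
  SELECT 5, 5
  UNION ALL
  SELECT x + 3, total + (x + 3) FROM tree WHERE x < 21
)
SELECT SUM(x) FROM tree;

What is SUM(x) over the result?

98

Base: x=5, total=5.
Iteration 1: 5 < 21 holds -> x = 5 + 3 = 8, total = 5 + 8 = 13.
Iteration 2: 8 < 21 holds -> x = 8 + 3 = 11, total = 13 + 11 = 24.
Iteration 3: 11 < 21 holds -> x = 11 + 3 = 14, total = 24 + 14 = 38.
Iteration 4: 14 < 21 holds -> x = 14 + 3 = 17, total = 38 + 17 = 55.
Iteration 5: 17 < 21 holds -> x = 17 + 3 = 20, total = 55 + 20 = 75.
Iteration 6: 20 < 21 holds -> x = 20 + 3 = 23, total = 75 + 23 = 98.
Iteration 7: 23 < 21 fails; recursion stops.
SUM(x) = 5 + 8 + 11 + 14 + 17 + 20 + 23 = 98.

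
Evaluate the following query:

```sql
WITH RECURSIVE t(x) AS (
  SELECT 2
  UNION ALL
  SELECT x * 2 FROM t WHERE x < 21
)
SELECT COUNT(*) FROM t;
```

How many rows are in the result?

5

Base: x=2.
Iteration 1: 2 < 21 holds -> x = 2 * 2 = 4.
Iteration 2: 4 < 21 holds -> x = 4 * 2 = 8.
Iteration 3: 8 < 21 holds -> x = 8 * 2 = 16.
Iteration 4: 16 < 21 holds -> x = 16 * 2 = 32.
Iteration 5: 32 < 21 fails; recursion stops.
Total rows emitted: 5.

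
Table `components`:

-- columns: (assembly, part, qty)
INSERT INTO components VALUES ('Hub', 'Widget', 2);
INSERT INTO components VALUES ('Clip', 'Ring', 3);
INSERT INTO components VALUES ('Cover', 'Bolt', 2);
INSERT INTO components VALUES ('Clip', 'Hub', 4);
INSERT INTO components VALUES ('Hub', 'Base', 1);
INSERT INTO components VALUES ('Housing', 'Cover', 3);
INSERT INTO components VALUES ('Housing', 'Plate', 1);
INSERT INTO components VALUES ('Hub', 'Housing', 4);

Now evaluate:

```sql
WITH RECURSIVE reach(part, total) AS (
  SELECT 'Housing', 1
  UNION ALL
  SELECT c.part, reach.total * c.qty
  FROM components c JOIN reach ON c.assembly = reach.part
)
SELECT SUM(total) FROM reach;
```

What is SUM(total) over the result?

Base: (Housing, total=1).
Iteration 1: components of {Housing} -> Cover = 1*3 = 3, Plate = 1*1 = 1.
Iteration 2: components of {Cover,Plate} -> Bolt = 3*2 = 6.
Iteration 3: no further components; recursion stops.
SUM(total) = 1 + 1 + 3 + 6 = 11.

11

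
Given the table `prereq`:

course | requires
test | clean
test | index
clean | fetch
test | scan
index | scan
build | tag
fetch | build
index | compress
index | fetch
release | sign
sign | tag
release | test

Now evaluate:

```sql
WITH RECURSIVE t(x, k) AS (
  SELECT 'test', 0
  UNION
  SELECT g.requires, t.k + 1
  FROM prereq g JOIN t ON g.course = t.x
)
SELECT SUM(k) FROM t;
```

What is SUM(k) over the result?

Base: (test, k=0).
Iteration 1: edges from {test} -> (clean, k=1), (index, k=1), (scan, k=1).
Iteration 2: edges from {clean,index,scan} -> (compress, k=2), (fetch, k=2), (scan, k=2). [UNION drops 1 duplicate row(s)]
Iteration 3: edges from {compress,fetch,scan} -> (build, k=3).
Iteration 4: edges from {build} -> (tag, k=4).
Iteration 5: no outgoing edges from {tag}; recursion stops.
SUM(k) = 0 + 1 + 1 + 1 + 2 + 2 + 2 + 3 + 4 = 16.

16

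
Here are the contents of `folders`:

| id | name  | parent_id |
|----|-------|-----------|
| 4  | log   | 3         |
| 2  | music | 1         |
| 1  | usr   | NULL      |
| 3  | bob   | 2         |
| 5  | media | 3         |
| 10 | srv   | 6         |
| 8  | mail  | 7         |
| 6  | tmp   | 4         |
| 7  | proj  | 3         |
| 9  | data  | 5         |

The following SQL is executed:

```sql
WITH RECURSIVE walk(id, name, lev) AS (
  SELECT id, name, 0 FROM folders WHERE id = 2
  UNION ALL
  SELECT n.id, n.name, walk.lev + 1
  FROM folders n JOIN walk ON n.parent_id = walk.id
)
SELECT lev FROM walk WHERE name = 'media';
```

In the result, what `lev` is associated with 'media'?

2

Base: id=2 (music) at lev 0.
Iteration 1: rows with parent_id in {2} -> bob (id 3, lev 1).
Iteration 2: rows with parent_id in {3} -> log (id 4, lev 2), media (id 5, lev 2), proj (id 7, lev 2).
Iteration 3: rows with parent_id in {4,5,7} -> tmp (id 6, lev 3), mail (id 8, lev 3), data (id 9, lev 3).
Iteration 4: rows with parent_id in {6,8,9} -> srv (id 10, lev 4).
Iteration 5: no rows with parent_id in {10}; recursion stops.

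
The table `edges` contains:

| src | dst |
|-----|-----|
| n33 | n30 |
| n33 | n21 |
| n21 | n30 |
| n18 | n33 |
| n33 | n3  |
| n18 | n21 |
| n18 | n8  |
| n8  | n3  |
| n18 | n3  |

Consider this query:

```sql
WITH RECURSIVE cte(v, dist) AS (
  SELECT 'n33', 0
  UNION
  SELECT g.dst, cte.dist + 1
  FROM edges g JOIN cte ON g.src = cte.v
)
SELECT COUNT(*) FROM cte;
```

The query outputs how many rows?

5

Base: (n33, dist=0).
Iteration 1: edges from {n33} -> (n21, dist=1), (n3, dist=1), (n30, dist=1).
Iteration 2: edges from {n21,n3,n30} -> (n30, dist=2).
Iteration 3: no outgoing edges from {n30}; recursion stops.
Total rows emitted: 5.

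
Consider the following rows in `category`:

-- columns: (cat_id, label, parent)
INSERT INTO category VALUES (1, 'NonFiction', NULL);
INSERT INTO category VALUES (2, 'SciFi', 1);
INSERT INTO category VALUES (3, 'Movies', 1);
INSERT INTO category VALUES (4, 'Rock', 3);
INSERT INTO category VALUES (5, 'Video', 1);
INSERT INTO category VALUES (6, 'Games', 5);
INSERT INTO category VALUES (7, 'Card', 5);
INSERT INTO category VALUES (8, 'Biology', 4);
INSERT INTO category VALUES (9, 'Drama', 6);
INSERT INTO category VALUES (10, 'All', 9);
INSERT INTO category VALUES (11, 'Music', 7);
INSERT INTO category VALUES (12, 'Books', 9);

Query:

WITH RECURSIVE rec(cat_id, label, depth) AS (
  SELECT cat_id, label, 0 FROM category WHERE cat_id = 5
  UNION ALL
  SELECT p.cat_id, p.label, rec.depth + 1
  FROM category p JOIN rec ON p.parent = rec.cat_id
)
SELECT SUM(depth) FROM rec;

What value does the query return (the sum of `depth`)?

Base: cat_id=5 (Video) at depth 0.
Iteration 1: rows with parent in {5} -> Games (id 6, depth 1), Card (id 7, depth 1).
Iteration 2: rows with parent in {6,7} -> Drama (id 9, depth 2), Music (id 11, depth 2).
Iteration 3: rows with parent in {9,11} -> All (id 10, depth 3), Books (id 12, depth 3).
Iteration 4: no rows with parent in {10,12}; recursion stops.
SUM(depth) = 0 + 1 + 1 + 2 + 2 + 3 + 3 = 12.

12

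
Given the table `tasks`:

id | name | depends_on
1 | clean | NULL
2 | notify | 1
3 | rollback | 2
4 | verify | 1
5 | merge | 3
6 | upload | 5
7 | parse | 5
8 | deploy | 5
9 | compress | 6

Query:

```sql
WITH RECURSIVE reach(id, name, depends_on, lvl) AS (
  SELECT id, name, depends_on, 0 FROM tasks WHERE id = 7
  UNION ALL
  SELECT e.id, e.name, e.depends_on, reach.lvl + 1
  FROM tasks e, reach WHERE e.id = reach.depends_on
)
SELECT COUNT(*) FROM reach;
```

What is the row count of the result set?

Base: id=7 (parse), depends_on=5, lvl 0.
Iteration 1: join on id=5 -> merge (id 5, depends_on=3, lvl 1).
Iteration 2: join on id=3 -> rollback (id 3, depends_on=2, lvl 2).
Iteration 3: join on id=2 -> notify (id 2, depends_on=1, lvl 3).
Iteration 4: join on id=1 -> clean (id 1, depends_on=NULL, lvl 4).
Iteration 5: depends_on is NULL; no match; recursion stops.
Total rows emitted: 5.

5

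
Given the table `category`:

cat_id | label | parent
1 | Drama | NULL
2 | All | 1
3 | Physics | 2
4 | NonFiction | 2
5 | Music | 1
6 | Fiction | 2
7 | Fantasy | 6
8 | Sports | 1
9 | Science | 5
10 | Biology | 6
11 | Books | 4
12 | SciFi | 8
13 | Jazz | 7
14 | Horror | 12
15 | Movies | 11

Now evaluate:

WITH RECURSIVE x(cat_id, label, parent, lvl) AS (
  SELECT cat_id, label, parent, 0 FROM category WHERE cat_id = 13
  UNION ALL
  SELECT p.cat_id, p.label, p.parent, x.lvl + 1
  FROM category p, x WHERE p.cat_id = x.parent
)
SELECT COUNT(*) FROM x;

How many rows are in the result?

Base: cat_id=13 (Jazz), parent=7, lvl 0.
Iteration 1: join on cat_id=7 -> Fantasy (id 7, parent=6, lvl 1).
Iteration 2: join on cat_id=6 -> Fiction (id 6, parent=2, lvl 2).
Iteration 3: join on cat_id=2 -> All (id 2, parent=1, lvl 3).
Iteration 4: join on cat_id=1 -> Drama (id 1, parent=NULL, lvl 4).
Iteration 5: parent is NULL; no match; recursion stops.
Total rows emitted: 5.

5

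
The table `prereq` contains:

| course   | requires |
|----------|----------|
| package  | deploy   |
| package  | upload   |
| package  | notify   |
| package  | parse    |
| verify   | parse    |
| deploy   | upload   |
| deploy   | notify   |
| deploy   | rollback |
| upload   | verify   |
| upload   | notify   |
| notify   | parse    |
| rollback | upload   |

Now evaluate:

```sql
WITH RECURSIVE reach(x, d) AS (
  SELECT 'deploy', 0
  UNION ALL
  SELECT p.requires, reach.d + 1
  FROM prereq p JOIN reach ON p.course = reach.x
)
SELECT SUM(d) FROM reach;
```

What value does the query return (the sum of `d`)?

31

Base: (deploy, d=0).
Iteration 1: edges from {deploy} -> (notify, d=1), (rollback, d=1), (upload, d=1).
Iteration 2: edges from {notify,rollback,upload} -> (notify, d=2), (parse, d=2), (upload, d=2), (verify, d=2).
Iteration 3: edges from {notify,parse,upload,verify} -> (notify, d=3), (parse, d=3) x2, (verify, d=3). [UNION ALL keeps all 4 new rows, including repeats]
Iteration 4: edges from {notify,parse,verify} -> (parse, d=4) x2. [UNION ALL keeps all 2 new rows, including repeats]
Iteration 5: no outgoing edges from {parse}; recursion stops.
SUM(d) = 0 + 1 + 1 + 1 + 2 + 2 + 2 + 2 + 3 + 3 + 3 + 3 + 4 + 4 = 31.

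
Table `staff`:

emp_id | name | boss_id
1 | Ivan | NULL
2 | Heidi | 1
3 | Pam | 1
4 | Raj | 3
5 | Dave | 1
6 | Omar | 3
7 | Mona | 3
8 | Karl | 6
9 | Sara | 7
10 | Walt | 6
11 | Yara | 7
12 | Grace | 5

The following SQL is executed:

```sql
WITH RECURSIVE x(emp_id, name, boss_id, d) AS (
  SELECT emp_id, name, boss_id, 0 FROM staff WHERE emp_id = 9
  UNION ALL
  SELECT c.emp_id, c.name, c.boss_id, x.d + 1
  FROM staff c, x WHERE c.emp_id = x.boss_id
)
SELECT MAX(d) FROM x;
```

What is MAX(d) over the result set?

Base: emp_id=9 (Sara), boss_id=7, d 0.
Iteration 1: join on emp_id=7 -> Mona (id 7, boss_id=3, d 1).
Iteration 2: join on emp_id=3 -> Pam (id 3, boss_id=1, d 2).
Iteration 3: join on emp_id=1 -> Ivan (id 1, boss_id=NULL, d 3).
Iteration 4: boss_id is NULL; no match; recursion stops.
d values: 0, 1, 2, 3; the maximum is 3.

3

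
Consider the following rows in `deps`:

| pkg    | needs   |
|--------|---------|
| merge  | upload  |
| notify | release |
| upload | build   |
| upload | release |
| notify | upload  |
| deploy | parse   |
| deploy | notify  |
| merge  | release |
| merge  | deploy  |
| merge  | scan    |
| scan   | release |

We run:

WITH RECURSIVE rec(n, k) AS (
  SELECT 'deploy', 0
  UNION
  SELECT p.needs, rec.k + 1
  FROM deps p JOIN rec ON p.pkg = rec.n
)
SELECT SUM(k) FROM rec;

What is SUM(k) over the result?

12

Base: (deploy, k=0).
Iteration 1: edges from {deploy} -> (notify, k=1), (parse, k=1).
Iteration 2: edges from {notify,parse} -> (release, k=2), (upload, k=2).
Iteration 3: edges from {release,upload} -> (build, k=3), (release, k=3).
Iteration 4: no outgoing edges from {build,release}; recursion stops.
SUM(k) = 0 + 1 + 1 + 2 + 2 + 3 + 3 = 12.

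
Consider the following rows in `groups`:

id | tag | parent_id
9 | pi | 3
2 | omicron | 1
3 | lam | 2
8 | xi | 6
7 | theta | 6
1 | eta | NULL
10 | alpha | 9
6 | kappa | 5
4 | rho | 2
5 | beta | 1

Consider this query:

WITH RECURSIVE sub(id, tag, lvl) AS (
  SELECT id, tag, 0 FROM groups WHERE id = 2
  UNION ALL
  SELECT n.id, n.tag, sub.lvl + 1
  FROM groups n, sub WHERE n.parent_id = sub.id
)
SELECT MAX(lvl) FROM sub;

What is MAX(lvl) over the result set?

Base: id=2 (omicron) at lvl 0.
Iteration 1: rows with parent_id in {2} -> lam (id 3, lvl 1), rho (id 4, lvl 1).
Iteration 2: rows with parent_id in {3,4} -> pi (id 9, lvl 2).
Iteration 3: rows with parent_id in {9} -> alpha (id 10, lvl 3).
Iteration 4: no rows with parent_id in {10}; recursion stops.
lvl values: 0, 1, 1, 2, 3; the maximum is 3.

3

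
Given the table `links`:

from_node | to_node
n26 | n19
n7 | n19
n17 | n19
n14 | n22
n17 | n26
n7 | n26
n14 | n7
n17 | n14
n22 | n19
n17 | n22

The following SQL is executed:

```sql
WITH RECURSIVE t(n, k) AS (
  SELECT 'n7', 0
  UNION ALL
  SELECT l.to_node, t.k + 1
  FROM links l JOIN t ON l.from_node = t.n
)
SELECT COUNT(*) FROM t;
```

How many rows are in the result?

4

Base: (n7, k=0).
Iteration 1: edges from {n7} -> (n19, k=1), (n26, k=1).
Iteration 2: edges from {n19,n26} -> (n19, k=2).
Iteration 3: no outgoing edges from {n19}; recursion stops.
Total rows emitted: 4.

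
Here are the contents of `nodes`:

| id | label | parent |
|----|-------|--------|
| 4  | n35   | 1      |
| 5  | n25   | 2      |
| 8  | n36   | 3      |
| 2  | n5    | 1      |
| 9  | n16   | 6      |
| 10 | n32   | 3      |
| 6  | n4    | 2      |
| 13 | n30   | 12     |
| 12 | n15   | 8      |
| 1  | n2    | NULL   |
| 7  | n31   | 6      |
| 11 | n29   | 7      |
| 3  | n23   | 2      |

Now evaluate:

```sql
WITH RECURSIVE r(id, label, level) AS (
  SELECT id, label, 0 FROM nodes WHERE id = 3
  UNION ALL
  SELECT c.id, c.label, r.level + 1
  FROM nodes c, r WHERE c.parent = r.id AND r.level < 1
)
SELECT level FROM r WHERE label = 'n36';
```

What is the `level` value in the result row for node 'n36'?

Base: id=3 (n23) at level 0.
Iteration 1: rows with parent in {3} -> n36 (id 8, level 1), n32 (id 10, level 1).
Iteration 2: level < 1 fails for all current rows; recursion stops.

1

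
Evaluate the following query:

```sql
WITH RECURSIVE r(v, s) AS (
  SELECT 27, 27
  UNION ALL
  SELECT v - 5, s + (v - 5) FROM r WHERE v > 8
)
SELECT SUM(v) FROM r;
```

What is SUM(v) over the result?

Base: v=27, s=27.
Iteration 1: 27 > 8 holds -> v = 27 - 5 = 22, s = 27 + 22 = 49.
Iteration 2: 22 > 8 holds -> v = 22 - 5 = 17, s = 49 + 17 = 66.
Iteration 3: 17 > 8 holds -> v = 17 - 5 = 12, s = 66 + 12 = 78.
Iteration 4: 12 > 8 holds -> v = 12 - 5 = 7, s = 78 + 7 = 85.
Iteration 5: 7 > 8 fails; recursion stops.
SUM(v) = 27 + 22 + 17 + 12 + 7 = 85.

85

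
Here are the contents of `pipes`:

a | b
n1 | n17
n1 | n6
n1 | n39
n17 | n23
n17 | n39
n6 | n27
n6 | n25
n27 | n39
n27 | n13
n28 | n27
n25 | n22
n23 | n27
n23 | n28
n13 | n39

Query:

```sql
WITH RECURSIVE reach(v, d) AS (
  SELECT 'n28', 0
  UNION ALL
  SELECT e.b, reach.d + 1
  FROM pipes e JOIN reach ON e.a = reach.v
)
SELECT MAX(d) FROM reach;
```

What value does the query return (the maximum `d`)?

3

Base: (n28, d=0).
Iteration 1: edges from {n28} -> (n27, d=1).
Iteration 2: edges from {n27} -> (n13, d=2), (n39, d=2).
Iteration 3: edges from {n13,n39} -> (n39, d=3).
Iteration 4: no outgoing edges from {n39}; recursion stops.
d values: 0, 1, 2, 2, 3; the maximum is 3.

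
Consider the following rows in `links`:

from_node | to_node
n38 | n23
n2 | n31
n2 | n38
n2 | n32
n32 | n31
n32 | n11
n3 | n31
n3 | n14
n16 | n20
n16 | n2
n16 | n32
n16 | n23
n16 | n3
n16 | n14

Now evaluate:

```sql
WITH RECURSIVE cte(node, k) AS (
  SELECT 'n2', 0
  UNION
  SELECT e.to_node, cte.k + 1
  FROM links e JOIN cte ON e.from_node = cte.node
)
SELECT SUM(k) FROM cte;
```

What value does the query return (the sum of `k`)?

9

Base: (n2, k=0).
Iteration 1: edges from {n2} -> (n31, k=1), (n32, k=1), (n38, k=1).
Iteration 2: edges from {n31,n32,n38} -> (n11, k=2), (n23, k=2), (n31, k=2).
Iteration 3: no outgoing edges from {n11,n23,n31}; recursion stops.
SUM(k) = 0 + 1 + 1 + 1 + 2 + 2 + 2 = 9.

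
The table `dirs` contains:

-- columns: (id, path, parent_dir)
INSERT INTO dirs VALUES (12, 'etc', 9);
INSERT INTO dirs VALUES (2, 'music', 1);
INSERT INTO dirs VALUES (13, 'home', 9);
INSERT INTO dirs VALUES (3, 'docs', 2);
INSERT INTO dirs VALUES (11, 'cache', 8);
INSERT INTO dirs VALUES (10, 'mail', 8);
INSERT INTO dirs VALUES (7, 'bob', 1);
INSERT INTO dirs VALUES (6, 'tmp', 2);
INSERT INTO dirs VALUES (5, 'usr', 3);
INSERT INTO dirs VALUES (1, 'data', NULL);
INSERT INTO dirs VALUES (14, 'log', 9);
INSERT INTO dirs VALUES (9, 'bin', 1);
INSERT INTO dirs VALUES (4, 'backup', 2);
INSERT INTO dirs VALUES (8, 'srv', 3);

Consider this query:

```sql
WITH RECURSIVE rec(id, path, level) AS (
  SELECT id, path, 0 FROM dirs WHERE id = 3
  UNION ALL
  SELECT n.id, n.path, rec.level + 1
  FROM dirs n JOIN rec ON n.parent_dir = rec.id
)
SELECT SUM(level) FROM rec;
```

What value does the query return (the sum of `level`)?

Base: id=3 (docs) at level 0.
Iteration 1: rows with parent_dir in {3} -> usr (id 5, level 1), srv (id 8, level 1).
Iteration 2: rows with parent_dir in {5,8} -> mail (id 10, level 2), cache (id 11, level 2).
Iteration 3: no rows with parent_dir in {10,11}; recursion stops.
SUM(level) = 0 + 1 + 1 + 2 + 2 = 6.

6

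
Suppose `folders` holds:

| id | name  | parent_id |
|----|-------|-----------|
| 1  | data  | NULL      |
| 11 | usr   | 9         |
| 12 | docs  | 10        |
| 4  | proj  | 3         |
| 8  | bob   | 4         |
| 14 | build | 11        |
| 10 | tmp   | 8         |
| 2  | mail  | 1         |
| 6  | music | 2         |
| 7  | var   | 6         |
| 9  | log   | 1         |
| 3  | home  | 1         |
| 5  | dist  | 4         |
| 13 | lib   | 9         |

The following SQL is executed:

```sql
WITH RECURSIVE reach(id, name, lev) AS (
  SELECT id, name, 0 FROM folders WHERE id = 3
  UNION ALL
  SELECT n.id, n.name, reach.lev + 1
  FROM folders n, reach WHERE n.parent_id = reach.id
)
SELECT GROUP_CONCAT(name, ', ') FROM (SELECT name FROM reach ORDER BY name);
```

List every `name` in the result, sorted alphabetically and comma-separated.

bob, dist, docs, home, proj, tmp

Base: id=3 (home) at lev 0.
Iteration 1: rows with parent_id in {3} -> proj (id 4, lev 1).
Iteration 2: rows with parent_id in {4} -> dist (id 5, lev 2), bob (id 8, lev 2).
Iteration 3: rows with parent_id in {5,8} -> tmp (id 10, lev 3).
Iteration 4: rows with parent_id in {10} -> docs (id 12, lev 4).
Iteration 5: no rows with parent_id in {12}; recursion stops.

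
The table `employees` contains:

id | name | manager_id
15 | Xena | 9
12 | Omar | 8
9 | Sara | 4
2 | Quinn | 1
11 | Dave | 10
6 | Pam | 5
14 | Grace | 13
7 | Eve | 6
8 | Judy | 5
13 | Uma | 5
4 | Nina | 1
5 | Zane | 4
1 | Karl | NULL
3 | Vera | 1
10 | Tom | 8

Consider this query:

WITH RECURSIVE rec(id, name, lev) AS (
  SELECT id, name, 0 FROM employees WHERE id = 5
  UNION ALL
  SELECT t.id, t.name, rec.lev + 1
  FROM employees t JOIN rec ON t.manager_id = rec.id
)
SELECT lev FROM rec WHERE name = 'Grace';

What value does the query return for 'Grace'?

2

Base: id=5 (Zane) at lev 0.
Iteration 1: rows with manager_id in {5} -> Pam (id 6, lev 1), Judy (id 8, lev 1), Uma (id 13, lev 1).
Iteration 2: rows with manager_id in {6,8,13} -> Eve (id 7, lev 2), Tom (id 10, lev 2), Omar (id 12, lev 2), Grace (id 14, lev 2).
Iteration 3: rows with manager_id in {7,10,12,14} -> Dave (id 11, lev 3).
Iteration 4: no rows with manager_id in {11}; recursion stops.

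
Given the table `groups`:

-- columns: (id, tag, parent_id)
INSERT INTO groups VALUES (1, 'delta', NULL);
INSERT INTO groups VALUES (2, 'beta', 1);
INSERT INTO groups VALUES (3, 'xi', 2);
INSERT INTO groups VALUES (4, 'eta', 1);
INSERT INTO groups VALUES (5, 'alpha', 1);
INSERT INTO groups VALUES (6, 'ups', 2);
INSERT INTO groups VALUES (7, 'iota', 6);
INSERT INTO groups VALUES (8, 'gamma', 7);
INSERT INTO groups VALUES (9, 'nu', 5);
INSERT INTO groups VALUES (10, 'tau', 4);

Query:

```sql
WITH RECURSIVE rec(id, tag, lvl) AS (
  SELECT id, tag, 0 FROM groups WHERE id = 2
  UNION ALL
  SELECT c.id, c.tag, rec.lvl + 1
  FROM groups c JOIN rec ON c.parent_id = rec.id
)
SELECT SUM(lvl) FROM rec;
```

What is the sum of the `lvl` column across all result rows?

Base: id=2 (beta) at lvl 0.
Iteration 1: rows with parent_id in {2} -> xi (id 3, lvl 1), ups (id 6, lvl 1).
Iteration 2: rows with parent_id in {3,6} -> iota (id 7, lvl 2).
Iteration 3: rows with parent_id in {7} -> gamma (id 8, lvl 3).
Iteration 4: no rows with parent_id in {8}; recursion stops.
SUM(lvl) = 0 + 1 + 1 + 2 + 3 = 7.

7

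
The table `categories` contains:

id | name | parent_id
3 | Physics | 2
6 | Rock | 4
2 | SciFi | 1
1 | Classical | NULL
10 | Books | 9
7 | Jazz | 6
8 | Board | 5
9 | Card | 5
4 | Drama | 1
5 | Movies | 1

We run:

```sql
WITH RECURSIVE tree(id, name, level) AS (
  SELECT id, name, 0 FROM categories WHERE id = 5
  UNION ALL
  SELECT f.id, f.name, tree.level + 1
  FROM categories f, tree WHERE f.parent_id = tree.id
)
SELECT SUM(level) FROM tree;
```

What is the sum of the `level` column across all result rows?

Base: id=5 (Movies) at level 0.
Iteration 1: rows with parent_id in {5} -> Board (id 8, level 1), Card (id 9, level 1).
Iteration 2: rows with parent_id in {8,9} -> Books (id 10, level 2).
Iteration 3: no rows with parent_id in {10}; recursion stops.
SUM(level) = 0 + 1 + 1 + 2 = 4.

4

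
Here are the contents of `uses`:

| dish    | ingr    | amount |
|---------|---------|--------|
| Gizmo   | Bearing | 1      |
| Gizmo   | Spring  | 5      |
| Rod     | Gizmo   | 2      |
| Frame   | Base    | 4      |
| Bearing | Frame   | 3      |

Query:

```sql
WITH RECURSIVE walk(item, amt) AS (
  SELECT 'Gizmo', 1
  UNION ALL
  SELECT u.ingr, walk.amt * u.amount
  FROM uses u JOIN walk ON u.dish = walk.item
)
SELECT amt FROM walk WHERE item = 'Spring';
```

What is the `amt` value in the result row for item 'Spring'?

5

Base: (Gizmo, amt=1).
Iteration 1: components of {Gizmo} -> Bearing = 1*1 = 1, Spring = 1*5 = 5.
Iteration 2: components of {Bearing,Spring} -> Frame = 1*3 = 3.
Iteration 3: components of {Frame} -> Base = 3*4 = 12.
Iteration 4: no further components; recursion stops.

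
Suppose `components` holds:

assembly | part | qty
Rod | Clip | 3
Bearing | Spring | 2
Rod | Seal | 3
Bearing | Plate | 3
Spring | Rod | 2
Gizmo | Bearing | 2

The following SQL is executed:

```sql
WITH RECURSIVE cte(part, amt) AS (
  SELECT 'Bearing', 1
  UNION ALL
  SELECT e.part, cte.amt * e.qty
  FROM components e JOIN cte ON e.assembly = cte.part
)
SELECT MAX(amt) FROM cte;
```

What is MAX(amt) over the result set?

12

Base: (Bearing, amt=1).
Iteration 1: components of {Bearing} -> Plate = 1*3 = 3, Spring = 1*2 = 2.
Iteration 2: components of {Plate,Spring} -> Rod = 2*2 = 4.
Iteration 3: components of {Rod} -> Clip = 4*3 = 12, Seal = 4*3 = 12.
Iteration 4: no further components; recursion stops.
amt values: 1, 2, 3, 4, 12, 12; the maximum is 12.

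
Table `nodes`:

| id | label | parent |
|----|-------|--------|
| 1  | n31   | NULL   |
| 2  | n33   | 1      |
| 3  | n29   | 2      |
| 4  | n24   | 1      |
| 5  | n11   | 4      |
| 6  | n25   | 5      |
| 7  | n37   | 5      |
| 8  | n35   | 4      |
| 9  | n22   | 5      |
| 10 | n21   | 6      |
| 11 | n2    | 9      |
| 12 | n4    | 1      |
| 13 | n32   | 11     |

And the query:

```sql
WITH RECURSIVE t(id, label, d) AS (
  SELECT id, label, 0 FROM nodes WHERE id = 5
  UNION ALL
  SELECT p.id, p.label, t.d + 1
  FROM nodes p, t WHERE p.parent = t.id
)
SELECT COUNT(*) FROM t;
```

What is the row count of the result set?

Base: id=5 (n11) at d 0.
Iteration 1: rows with parent in {5} -> n25 (id 6, d 1), n37 (id 7, d 1), n22 (id 9, d 1).
Iteration 2: rows with parent in {6,7,9} -> n21 (id 10, d 2), n2 (id 11, d 2).
Iteration 3: rows with parent in {10,11} -> n32 (id 13, d 3).
Iteration 4: no rows with parent in {13}; recursion stops.
Total rows emitted: 7.

7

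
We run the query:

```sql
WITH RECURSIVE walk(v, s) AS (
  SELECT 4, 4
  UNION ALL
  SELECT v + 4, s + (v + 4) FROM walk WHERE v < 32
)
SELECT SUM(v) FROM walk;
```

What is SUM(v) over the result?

Base: v=4, s=4.
Iteration 1: 4 < 32 holds -> v = 4 + 4 = 8, s = 4 + 8 = 12.
Iteration 2: 8 < 32 holds -> v = 8 + 4 = 12, s = 12 + 12 = 24.
Iteration 3: 12 < 32 holds -> v = 12 + 4 = 16, s = 24 + 16 = 40.
Iteration 4: 16 < 32 holds -> v = 16 + 4 = 20, s = 40 + 20 = 60.
Iteration 5: 20 < 32 holds -> v = 20 + 4 = 24, s = 60 + 24 = 84.
Iteration 6: 24 < 32 holds -> v = 24 + 4 = 28, s = 84 + 28 = 112.
Iteration 7: 28 < 32 holds -> v = 28 + 4 = 32, s = 112 + 32 = 144.
Iteration 8: 32 < 32 fails; recursion stops.
SUM(v) = 4 + 8 + 12 + 16 + 20 + 24 + 28 + 32 = 144.

144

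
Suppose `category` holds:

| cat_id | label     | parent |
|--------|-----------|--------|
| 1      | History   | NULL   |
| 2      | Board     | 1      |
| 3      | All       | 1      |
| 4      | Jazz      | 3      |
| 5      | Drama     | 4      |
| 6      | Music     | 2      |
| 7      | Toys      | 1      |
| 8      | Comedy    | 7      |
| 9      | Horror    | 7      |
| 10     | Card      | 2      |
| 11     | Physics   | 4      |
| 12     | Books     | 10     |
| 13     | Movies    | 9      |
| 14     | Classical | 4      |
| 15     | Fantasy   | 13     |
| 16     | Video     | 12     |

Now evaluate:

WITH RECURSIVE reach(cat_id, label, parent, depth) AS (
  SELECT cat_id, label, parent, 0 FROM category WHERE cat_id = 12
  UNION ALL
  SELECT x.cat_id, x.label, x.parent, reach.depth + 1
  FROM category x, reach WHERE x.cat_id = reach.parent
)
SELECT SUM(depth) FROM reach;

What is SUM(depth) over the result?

6

Base: cat_id=12 (Books), parent=10, depth 0.
Iteration 1: join on cat_id=10 -> Card (id 10, parent=2, depth 1).
Iteration 2: join on cat_id=2 -> Board (id 2, parent=1, depth 2).
Iteration 3: join on cat_id=1 -> History (id 1, parent=NULL, depth 3).
Iteration 4: parent is NULL; no match; recursion stops.
SUM(depth) = 0 + 1 + 2 + 3 = 6.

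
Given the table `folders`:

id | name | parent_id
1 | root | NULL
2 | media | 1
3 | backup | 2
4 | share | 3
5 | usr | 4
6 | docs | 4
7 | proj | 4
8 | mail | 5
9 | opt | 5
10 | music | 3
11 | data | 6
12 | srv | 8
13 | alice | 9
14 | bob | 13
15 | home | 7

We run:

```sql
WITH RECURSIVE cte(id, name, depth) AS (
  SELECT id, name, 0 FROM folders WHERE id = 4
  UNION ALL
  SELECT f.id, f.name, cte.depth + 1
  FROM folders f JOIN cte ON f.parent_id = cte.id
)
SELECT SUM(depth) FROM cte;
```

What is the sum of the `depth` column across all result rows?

21

Base: id=4 (share) at depth 0.
Iteration 1: rows with parent_id in {4} -> usr (id 5, depth 1), docs (id 6, depth 1), proj (id 7, depth 1).
Iteration 2: rows with parent_id in {5,6,7} -> mail (id 8, depth 2), opt (id 9, depth 2), data (id 11, depth 2), home (id 15, depth 2).
Iteration 3: rows with parent_id in {8,9,11,15} -> srv (id 12, depth 3), alice (id 13, depth 3).
Iteration 4: rows with parent_id in {12,13} -> bob (id 14, depth 4).
Iteration 5: no rows with parent_id in {14}; recursion stops.
SUM(depth) = 0 + 1 + 1 + 1 + 2 + 2 + 2 + 2 + 3 + 3 + 4 = 21.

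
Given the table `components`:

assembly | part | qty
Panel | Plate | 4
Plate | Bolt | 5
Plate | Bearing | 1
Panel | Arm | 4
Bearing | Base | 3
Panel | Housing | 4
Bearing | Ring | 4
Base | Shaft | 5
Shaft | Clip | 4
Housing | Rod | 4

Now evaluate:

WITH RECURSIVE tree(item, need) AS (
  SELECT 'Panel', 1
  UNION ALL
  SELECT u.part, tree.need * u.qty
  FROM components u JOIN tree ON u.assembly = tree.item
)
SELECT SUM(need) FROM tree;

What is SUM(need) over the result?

381

Base: (Panel, need=1).
Iteration 1: components of {Panel} -> Arm = 1*4 = 4, Housing = 1*4 = 4, Plate = 1*4 = 4.
Iteration 2: components of {Arm,Housing,Plate} -> Bearing = 4*1 = 4, Bolt = 4*5 = 20, Rod = 4*4 = 16.
Iteration 3: components of {Bearing,Bolt,Rod} -> Base = 4*3 = 12, Ring = 4*4 = 16.
Iteration 4: components of {Base,Ring} -> Shaft = 12*5 = 60.
Iteration 5: components of {Shaft} -> Clip = 60*4 = 240.
Iteration 6: no further components; recursion stops.
SUM(need) = 1 + 4 + 4 + 4 + 20 + 4 + 16 + 12 + 16 + 60 + 240 = 381.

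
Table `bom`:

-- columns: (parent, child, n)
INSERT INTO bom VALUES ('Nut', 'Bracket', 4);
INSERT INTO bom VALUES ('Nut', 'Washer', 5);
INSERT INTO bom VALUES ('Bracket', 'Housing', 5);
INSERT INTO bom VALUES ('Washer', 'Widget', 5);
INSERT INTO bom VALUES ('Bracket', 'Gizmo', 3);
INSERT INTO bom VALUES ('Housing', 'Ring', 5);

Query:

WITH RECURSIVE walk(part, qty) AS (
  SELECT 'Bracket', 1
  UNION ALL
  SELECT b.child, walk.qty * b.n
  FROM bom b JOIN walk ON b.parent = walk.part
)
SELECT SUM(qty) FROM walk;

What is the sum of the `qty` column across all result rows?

Base: (Bracket, qty=1).
Iteration 1: components of {Bracket} -> Gizmo = 1*3 = 3, Housing = 1*5 = 5.
Iteration 2: components of {Gizmo,Housing} -> Ring = 5*5 = 25.
Iteration 3: no further components; recursion stops.
SUM(qty) = 1 + 5 + 3 + 25 = 34.

34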